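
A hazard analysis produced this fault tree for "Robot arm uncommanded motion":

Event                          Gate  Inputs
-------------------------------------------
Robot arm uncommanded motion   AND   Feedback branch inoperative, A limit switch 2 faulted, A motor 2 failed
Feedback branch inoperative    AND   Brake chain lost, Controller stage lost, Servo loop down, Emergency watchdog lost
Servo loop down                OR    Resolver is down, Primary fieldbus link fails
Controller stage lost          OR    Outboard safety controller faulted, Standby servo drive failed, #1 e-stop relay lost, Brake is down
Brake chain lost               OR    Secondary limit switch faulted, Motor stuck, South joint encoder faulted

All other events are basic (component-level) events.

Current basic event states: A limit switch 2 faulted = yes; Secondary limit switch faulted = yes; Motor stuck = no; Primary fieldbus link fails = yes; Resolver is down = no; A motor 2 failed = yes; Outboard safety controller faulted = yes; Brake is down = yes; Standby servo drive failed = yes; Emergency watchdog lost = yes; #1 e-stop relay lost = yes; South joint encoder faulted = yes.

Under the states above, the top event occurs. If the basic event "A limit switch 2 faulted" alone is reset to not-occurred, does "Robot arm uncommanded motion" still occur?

Counterfactual: set "A limit switch 2 faulted" to not occurred.
Brake chain lost [OR]: Secondary limit switch faulted=occurs, Motor stuck=not, South joint encoder faulted=occurs → at least one input occurs → occurs.
Controller stage lost [OR]: Outboard safety controller faulted=occurs, Standby servo drive failed=occurs, #1 e-stop relay lost=occurs, Brake is down=occurs → at least one input occurs → occurs.
Servo loop down [OR]: Resolver is down=not, Primary fieldbus link fails=occurs → at least one input occurs → occurs.
Feedback branch inoperative [AND]: Brake chain lost=occurs, Controller stage lost=occurs, Servo loop down=occurs, Emergency watchdog lost=occurs → all inputs occur → occurs.
Robot arm uncommanded motion [AND]: Feedback branch inoperative=occurs, A limit switch 2 faulted=not, A motor 2 failed=occurs → not all inputs occur → does not occur.

No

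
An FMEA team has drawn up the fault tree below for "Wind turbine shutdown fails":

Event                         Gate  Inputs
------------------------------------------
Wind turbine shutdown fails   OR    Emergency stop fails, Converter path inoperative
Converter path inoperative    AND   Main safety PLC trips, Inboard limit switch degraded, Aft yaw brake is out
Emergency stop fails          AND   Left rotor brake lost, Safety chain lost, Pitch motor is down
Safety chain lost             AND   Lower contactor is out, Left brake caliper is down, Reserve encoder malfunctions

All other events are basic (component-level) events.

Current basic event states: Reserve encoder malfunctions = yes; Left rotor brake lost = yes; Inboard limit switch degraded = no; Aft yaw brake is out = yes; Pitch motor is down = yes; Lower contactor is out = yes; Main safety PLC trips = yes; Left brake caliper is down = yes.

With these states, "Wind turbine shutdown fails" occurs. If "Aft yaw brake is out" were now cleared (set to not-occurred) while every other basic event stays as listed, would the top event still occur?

Counterfactual: set "Aft yaw brake is out" to not occurred.
Safety chain lost [AND]: Lower contactor is out=occurs, Left brake caliper is down=occurs, Reserve encoder malfunctions=occurs → all inputs occur → occurs.
Emergency stop fails [AND]: Left rotor brake lost=occurs, Safety chain lost=occurs, Pitch motor is down=occurs → all inputs occur → occurs.
Converter path inoperative [AND]: Main safety PLC trips=occurs, Inboard limit switch degraded=not, Aft yaw brake is out=not → not all inputs occur → does not occur.
Wind turbine shutdown fails [OR]: Emergency stop fails=occurs, Converter path inoperative=not → at least one input occurs → occurs.

Yes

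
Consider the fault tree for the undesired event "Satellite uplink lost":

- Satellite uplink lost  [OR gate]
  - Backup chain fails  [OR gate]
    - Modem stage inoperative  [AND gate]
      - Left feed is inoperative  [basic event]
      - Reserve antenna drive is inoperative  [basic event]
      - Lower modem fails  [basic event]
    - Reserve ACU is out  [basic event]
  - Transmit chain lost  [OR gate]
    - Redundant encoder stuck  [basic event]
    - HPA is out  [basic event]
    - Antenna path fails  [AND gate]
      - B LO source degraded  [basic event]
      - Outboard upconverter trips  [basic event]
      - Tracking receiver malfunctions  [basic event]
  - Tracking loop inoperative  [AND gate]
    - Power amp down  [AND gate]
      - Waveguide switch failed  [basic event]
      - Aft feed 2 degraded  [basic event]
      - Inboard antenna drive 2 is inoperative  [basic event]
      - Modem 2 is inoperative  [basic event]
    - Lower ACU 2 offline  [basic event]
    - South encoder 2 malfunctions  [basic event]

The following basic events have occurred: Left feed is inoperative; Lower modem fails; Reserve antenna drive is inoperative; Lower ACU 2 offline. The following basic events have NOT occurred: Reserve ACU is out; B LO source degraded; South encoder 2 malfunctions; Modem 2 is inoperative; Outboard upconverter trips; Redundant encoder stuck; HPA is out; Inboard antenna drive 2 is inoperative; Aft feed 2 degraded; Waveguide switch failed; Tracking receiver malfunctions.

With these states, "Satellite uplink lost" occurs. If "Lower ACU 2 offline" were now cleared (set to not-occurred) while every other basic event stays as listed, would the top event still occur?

Yes

Counterfactual: set "Lower ACU 2 offline" to not occurred.
Modem stage inoperative [AND]: Left feed is inoperative=occurs, Reserve antenna drive is inoperative=occurs, Lower modem fails=occurs → all inputs occur → occurs.
Backup chain fails [OR]: Modem stage inoperative=occurs, Reserve ACU is out=not → at least one input occurs → occurs.
Antenna path fails [AND]: B LO source degraded=not, Outboard upconverter trips=not, Tracking receiver malfunctions=not → not all inputs occur → does not occur.
Transmit chain lost [OR]: Redundant encoder stuck=not, HPA is out=not, Antenna path fails=not → no input occurs → does not occur.
Power amp down [AND]: Waveguide switch failed=not, Aft feed 2 degraded=not, Inboard antenna drive 2 is inoperative=not, Modem 2 is inoperative=not → not all inputs occur → does not occur.
Tracking loop inoperative [AND]: Power amp down=not, Lower ACU 2 offline=not, South encoder 2 malfunctions=not → not all inputs occur → does not occur.
Satellite uplink lost [OR]: Backup chain fails=occurs, Transmit chain lost=not, Tracking loop inoperative=not → at least one input occurs → occurs.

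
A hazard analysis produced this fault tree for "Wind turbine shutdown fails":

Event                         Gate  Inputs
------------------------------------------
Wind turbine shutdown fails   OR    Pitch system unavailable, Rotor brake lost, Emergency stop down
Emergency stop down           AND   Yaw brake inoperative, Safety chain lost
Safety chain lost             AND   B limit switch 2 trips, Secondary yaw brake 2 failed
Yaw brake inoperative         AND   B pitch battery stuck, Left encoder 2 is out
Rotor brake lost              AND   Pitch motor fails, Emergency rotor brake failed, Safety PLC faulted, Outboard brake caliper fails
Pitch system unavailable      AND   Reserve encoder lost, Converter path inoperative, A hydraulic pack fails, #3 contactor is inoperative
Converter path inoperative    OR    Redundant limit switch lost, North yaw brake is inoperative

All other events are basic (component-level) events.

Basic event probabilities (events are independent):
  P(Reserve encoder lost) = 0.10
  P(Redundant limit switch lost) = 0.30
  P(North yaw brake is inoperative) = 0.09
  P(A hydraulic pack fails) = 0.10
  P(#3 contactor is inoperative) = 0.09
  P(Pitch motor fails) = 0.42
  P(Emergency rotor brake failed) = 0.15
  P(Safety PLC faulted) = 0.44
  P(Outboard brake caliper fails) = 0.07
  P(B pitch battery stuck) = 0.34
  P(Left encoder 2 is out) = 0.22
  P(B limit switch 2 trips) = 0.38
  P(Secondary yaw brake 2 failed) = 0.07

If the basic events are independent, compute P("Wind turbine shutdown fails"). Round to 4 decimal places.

P(Converter path inoperative) [OR] = 1 − (1−0.30) × (1−0.09) = 0.363000
P(Pitch system unavailable) [AND] = 0.10 × 0.363000 × 0.10 × 0.09 = 0.000327
P(Rotor brake lost) [AND] = 0.42 × 0.15 × 0.44 × 0.07 = 0.001940
P(Yaw brake inoperative) [AND] = 0.34 × 0.22 = 0.074800
P(Safety chain lost) [AND] = 0.38 × 0.07 = 0.026600
P(Emergency stop down) [AND] = 0.074800 × 0.026600 = 0.001990
P(Wind turbine shutdown fails) [OR] = 1 − (1−0.000327) × (1−0.001940) × (1−0.001990) = 0.004252
Rounded to 4 decimal places: P(Wind turbine shutdown fails) ≈ 0.0043.

0.0043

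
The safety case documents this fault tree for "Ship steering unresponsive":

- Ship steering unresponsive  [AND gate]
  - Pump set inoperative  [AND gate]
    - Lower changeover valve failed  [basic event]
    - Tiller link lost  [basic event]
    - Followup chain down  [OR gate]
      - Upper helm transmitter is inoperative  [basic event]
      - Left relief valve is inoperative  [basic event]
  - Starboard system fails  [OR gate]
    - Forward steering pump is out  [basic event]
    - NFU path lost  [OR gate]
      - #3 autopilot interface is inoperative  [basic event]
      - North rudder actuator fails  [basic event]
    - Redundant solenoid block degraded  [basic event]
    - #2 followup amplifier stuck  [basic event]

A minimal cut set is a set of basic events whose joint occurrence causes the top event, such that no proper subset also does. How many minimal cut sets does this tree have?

10

Followup chain down [OR]: union of children's cut sets → 2 cut set(s).
Pump set inoperative [AND]: one cut set from each child combined → 1 × 1 × 2 = 2 cut set(s).
NFU path lost [OR]: union of children's cut sets → 2 cut set(s).
Starboard system fails [OR]: union of children's cut sets → 5 cut set(s).
Ship steering unresponsive [AND]: one cut set from each child combined → 2 × 5 = 10 cut set(s).
Minimal cut sets: {Forward steering pump is out, Lower changeover valve failed, Tiller link lost, Upper helm transmitter is inoperative}; {#3 autopilot interface is inoperative, Lower changeover valve failed, Tiller link lost, Upper helm transmitter is inoperative}; {Lower changeover valve failed, North rudder actuator fails, Tiller link lost, Upper helm transmitter is inoperative}; {Lower changeover valve failed, Redundant solenoid block degraded, Tiller link lost, Upper helm transmitter is inoperative}; {#2 followup amplifier stuck, Lower changeover valve failed, Tiller link lost, Upper helm transmitter is inoperative}; {Forward steering pump is out, Left relief valve is inoperative, Lower changeover valve failed, Tiller link lost}; {#3 autopilot interface is inoperative, Left relief valve is inoperative, Lower changeover valve failed, Tiller link lost}; {Left relief valve is inoperative, Lower changeover valve failed, North rudder actuator fails, Tiller link lost}; {Left relief valve is inoperative, Lower changeover valve failed, Redundant solenoid block degraded, Tiller link lost}; {#2 followup amplifier stuck, Left relief valve is inoperative, Lower changeover valve failed, Tiller link lost}.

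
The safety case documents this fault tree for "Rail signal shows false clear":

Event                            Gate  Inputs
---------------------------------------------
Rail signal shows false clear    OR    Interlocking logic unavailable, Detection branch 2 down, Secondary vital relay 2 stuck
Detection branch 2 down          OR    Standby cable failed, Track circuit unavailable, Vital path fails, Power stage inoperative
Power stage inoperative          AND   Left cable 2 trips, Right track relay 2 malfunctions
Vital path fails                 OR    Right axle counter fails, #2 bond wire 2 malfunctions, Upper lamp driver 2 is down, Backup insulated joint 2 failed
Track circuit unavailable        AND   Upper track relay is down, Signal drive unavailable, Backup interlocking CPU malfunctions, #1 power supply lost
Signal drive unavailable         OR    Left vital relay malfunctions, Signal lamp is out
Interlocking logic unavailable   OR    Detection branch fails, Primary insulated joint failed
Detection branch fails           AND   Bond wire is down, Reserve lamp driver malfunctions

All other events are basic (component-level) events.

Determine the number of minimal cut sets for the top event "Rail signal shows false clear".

11

Detection branch fails [AND]: one cut set from each child combined → 1 × 1 = 1 cut set(s).
Interlocking logic unavailable [OR]: union of children's cut sets → 2 cut set(s).
Signal drive unavailable [OR]: union of children's cut sets → 2 cut set(s).
Track circuit unavailable [AND]: one cut set from each child combined → 1 × 2 × 1 × 1 = 2 cut set(s).
Vital path fails [OR]: union of children's cut sets → 4 cut set(s).
Power stage inoperative [AND]: one cut set from each child combined → 1 × 1 = 1 cut set(s).
Detection branch 2 down [OR]: union of children's cut sets → 8 cut set(s).
Rail signal shows false clear [OR]: union of children's cut sets → 11 cut set(s).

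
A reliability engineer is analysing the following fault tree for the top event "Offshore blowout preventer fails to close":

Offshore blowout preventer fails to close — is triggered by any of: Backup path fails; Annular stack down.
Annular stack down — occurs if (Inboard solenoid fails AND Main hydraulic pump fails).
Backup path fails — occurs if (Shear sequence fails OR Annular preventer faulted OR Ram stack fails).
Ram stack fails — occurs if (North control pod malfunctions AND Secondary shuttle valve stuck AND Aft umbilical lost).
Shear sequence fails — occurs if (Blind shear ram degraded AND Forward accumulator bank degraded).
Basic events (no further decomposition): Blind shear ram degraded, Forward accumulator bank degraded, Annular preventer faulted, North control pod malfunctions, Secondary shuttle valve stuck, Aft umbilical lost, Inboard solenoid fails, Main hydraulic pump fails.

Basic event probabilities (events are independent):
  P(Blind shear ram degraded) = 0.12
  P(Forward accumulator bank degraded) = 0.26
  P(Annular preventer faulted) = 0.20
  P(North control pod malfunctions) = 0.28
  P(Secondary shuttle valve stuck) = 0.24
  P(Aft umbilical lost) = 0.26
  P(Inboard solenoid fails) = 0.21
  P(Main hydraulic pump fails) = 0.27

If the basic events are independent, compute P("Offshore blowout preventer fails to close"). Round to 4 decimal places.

P(Shear sequence fails) [AND] = 0.12 × 0.26 = 0.031200
P(Ram stack fails) [AND] = 0.28 × 0.24 × 0.26 = 0.017472
P(Backup path fails) [OR] = 1 − (1−0.031200) × (1−0.20) × (1−0.017472) = 0.238501
P(Annular stack down) [AND] = 0.21 × 0.27 = 0.056700
P(Offshore blowout preventer fails to close) [OR] = 1 − (1−0.238501) × (1−0.056700) = 0.281678
Rounded to 4 decimal places: P(Offshore blowout preventer fails to close) ≈ 0.2817.

0.2817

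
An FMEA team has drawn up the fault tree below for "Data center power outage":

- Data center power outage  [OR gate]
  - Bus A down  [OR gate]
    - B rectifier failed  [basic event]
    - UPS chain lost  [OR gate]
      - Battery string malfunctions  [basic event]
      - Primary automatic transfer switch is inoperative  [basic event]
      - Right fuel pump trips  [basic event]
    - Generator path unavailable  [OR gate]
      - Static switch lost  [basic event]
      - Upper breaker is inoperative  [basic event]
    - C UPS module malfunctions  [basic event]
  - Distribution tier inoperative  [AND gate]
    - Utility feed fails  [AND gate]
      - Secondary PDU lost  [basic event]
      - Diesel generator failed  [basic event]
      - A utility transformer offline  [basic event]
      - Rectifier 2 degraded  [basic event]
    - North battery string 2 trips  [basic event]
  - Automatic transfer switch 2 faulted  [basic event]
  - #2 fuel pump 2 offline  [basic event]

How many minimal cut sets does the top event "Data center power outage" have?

10

UPS chain lost [OR]: union of children's cut sets → 3 cut set(s).
Generator path unavailable [OR]: union of children's cut sets → 2 cut set(s).
Bus A down [OR]: union of children's cut sets → 7 cut set(s).
Utility feed fails [AND]: one cut set from each child combined → 1 × 1 × 1 × 1 = 1 cut set(s).
Distribution tier inoperative [AND]: one cut set from each child combined → 1 × 1 = 1 cut set(s).
Data center power outage [OR]: union of children's cut sets → 10 cut set(s).
Minimal cut sets: {B rectifier failed}; {Battery string malfunctions}; {Primary automatic transfer switch is inoperative}; {Right fuel pump trips}; {Static switch lost}; {Upper breaker is inoperative}; {C UPS module malfunctions}; {A utility transformer offline, Diesel generator failed, North battery string 2 trips, Rectifier 2 degraded, Secondary PDU lost}; {Automatic transfer switch 2 faulted}; {#2 fuel pump 2 offline}.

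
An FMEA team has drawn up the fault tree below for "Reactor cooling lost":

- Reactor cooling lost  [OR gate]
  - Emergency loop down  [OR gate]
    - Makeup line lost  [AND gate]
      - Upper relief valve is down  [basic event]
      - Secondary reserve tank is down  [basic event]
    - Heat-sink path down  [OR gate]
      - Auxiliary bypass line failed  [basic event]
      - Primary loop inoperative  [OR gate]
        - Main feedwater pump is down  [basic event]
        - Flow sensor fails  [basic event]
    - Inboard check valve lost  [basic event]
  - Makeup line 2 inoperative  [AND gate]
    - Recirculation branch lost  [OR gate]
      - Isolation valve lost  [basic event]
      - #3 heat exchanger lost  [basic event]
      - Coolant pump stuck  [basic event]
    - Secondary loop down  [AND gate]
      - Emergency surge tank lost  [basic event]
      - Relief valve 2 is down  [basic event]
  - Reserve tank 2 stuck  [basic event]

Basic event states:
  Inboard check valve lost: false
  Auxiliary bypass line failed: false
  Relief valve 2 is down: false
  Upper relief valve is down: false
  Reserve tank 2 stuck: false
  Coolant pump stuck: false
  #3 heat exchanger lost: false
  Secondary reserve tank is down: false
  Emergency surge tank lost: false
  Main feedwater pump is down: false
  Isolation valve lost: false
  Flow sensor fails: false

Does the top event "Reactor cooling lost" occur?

Makeup line lost [AND]: Upper relief valve is down=not, Secondary reserve tank is down=not → not all inputs occur → does not occur.
Primary loop inoperative [OR]: Main feedwater pump is down=not, Flow sensor fails=not → no input occurs → does not occur.
Heat-sink path down [OR]: Auxiliary bypass line failed=not, Primary loop inoperative=not → no input occurs → does not occur.
Emergency loop down [OR]: Makeup line lost=not, Heat-sink path down=not, Inboard check valve lost=not → no input occurs → does not occur.
Recirculation branch lost [OR]: Isolation valve lost=not, #3 heat exchanger lost=not, Coolant pump stuck=not → no input occurs → does not occur.
Secondary loop down [AND]: Emergency surge tank lost=not, Relief valve 2 is down=not → not all inputs occur → does not occur.
Makeup line 2 inoperative [AND]: Recirculation branch lost=not, Secondary loop down=not → not all inputs occur → does not occur.
Reactor cooling lost [OR]: Emergency loop down=not, Makeup line 2 inoperative=not, Reserve tank 2 stuck=not → no input occurs → does not occur.

No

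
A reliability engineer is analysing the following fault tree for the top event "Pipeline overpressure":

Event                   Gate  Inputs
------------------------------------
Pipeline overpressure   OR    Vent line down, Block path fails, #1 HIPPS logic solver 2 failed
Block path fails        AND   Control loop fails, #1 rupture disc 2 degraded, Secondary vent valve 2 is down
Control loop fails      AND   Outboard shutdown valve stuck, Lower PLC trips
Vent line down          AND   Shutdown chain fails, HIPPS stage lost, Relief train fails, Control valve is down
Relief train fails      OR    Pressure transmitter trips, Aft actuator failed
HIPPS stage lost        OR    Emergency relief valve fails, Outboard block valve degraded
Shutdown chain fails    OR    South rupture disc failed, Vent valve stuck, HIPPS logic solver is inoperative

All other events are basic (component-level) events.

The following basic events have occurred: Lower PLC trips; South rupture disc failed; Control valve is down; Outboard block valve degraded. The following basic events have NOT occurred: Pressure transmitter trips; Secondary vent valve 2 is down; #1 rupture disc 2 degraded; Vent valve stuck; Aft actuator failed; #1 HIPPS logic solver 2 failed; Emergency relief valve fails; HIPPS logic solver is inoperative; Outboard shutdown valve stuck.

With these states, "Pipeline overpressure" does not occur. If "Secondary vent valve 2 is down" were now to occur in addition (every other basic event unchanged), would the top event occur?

No

Counterfactual: set "Secondary vent valve 2 is down" to occurred.
Shutdown chain fails [OR]: South rupture disc failed=occurs, Vent valve stuck=not, HIPPS logic solver is inoperative=not → at least one input occurs → occurs.
HIPPS stage lost [OR]: Emergency relief valve fails=not, Outboard block valve degraded=occurs → at least one input occurs → occurs.
Relief train fails [OR]: Pressure transmitter trips=not, Aft actuator failed=not → no input occurs → does not occur.
Vent line down [AND]: Shutdown chain fails=occurs, HIPPS stage lost=occurs, Relief train fails=not, Control valve is down=occurs → not all inputs occur → does not occur.
Control loop fails [AND]: Outboard shutdown valve stuck=not, Lower PLC trips=occurs → not all inputs occur → does not occur.
Block path fails [AND]: Control loop fails=not, #1 rupture disc 2 degraded=not, Secondary vent valve 2 is down=occurs → not all inputs occur → does not occur.
Pipeline overpressure [OR]: Vent line down=not, Block path fails=not, #1 HIPPS logic solver 2 failed=not → no input occurs → does not occur.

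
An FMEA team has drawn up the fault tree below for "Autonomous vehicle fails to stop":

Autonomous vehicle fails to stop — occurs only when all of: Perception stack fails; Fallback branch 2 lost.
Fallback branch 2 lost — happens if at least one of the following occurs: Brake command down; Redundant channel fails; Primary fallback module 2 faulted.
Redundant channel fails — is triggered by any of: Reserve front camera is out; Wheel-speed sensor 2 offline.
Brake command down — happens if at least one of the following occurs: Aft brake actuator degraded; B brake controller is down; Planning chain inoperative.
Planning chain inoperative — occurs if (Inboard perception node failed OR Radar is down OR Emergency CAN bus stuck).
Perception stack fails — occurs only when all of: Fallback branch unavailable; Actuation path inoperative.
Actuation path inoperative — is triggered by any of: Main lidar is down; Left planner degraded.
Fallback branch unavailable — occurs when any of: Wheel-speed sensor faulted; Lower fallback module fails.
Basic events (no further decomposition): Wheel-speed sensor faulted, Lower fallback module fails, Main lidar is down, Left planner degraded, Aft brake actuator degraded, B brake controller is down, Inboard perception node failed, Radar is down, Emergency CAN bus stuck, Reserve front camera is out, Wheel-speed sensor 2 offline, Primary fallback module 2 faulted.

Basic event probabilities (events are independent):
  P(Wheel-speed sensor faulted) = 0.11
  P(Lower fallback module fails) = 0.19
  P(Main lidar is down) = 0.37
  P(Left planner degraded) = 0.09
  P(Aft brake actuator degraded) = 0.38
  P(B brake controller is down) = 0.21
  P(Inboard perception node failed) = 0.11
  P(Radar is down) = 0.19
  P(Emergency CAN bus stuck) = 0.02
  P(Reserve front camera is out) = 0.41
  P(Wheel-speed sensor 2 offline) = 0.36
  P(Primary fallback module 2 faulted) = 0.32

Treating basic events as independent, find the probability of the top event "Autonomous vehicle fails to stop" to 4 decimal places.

0.1085

P(Fallback branch unavailable) [OR] = 1 − (1−0.11) × (1−0.19) = 0.279100
P(Actuation path inoperative) [OR] = 1 − (1−0.37) × (1−0.09) = 0.426700
P(Perception stack fails) [AND] = 0.279100 × 0.426700 = 0.119092
P(Planning chain inoperative) [OR] = 1 − (1−0.11) × (1−0.19) × (1−0.02) = 0.293518
P(Brake command down) [OR] = 1 − (1−0.38) × (1−0.21) × (1−0.293518) = 0.653965
P(Redundant channel fails) [OR] = 1 − (1−0.41) × (1−0.36) = 0.622400
P(Fallback branch 2 lost) [OR] = 1 − (1−0.653965) × (1−0.622400) × (1−0.32) = 0.911149
P(Autonomous vehicle fails to stop) [AND] = 0.119092 × 0.911149 = 0.108511
Rounded to 4 decimal places: P(Autonomous vehicle fails to stop) ≈ 0.1085.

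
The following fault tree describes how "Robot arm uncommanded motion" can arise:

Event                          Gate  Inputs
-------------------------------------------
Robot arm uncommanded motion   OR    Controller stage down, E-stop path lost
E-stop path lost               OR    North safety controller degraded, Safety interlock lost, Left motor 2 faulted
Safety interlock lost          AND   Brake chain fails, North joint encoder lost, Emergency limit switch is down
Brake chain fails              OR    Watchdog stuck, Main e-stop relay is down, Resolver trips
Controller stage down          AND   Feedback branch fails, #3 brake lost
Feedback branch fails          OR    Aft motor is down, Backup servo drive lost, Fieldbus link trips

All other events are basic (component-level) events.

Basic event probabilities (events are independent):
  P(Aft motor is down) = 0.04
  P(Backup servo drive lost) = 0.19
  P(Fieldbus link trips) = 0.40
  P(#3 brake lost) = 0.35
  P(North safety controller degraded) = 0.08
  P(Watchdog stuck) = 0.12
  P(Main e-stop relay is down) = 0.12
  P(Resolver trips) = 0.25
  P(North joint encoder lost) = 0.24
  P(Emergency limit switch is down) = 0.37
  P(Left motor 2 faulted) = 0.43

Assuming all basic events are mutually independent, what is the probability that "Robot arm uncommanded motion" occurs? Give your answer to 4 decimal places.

0.5894

P(Feedback branch fails) [OR] = 1 − (1−0.04) × (1−0.19) × (1−0.40) = 0.533440
P(Controller stage down) [AND] = 0.533440 × 0.35 = 0.186704
P(Brake chain fails) [OR] = 1 − (1−0.12) × (1−0.12) × (1−0.25) = 0.419200
P(Safety interlock lost) [AND] = 0.419200 × 0.24 × 0.37 = 0.037225
P(E-stop path lost) [OR] = 1 − (1−0.08) × (1−0.037225) × (1−0.43) = 0.495121
P(Robot arm uncommanded motion) [OR] = 1 − (1−0.186704) × (1−0.495121) = 0.589384
Rounded to 4 decimal places: P(Robot arm uncommanded motion) ≈ 0.5894.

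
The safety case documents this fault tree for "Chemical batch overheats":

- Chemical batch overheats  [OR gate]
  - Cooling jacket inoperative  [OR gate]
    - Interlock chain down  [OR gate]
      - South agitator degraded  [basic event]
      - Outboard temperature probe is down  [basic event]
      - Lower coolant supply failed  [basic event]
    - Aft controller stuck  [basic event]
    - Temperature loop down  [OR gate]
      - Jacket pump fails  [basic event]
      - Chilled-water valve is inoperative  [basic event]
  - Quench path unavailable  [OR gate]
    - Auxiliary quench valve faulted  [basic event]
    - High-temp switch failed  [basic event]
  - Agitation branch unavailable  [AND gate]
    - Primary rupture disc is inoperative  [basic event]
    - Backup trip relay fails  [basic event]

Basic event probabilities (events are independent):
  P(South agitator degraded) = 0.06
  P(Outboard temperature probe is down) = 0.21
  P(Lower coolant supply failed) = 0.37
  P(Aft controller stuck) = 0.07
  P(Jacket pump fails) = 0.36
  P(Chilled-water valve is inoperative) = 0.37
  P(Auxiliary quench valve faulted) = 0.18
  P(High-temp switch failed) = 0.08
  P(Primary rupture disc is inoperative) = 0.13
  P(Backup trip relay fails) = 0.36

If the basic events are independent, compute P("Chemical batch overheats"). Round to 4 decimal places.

0.8739

P(Interlock chain down) [OR] = 1 − (1−0.06) × (1−0.21) × (1−0.37) = 0.532162
P(Temperature loop down) [OR] = 1 − (1−0.36) × (1−0.37) = 0.596800
P(Cooling jacket inoperative) [OR] = 1 − (1−0.532162) × (1−0.07) × (1−0.596800) = 0.824572
P(Quench path unavailable) [OR] = 1 − (1−0.18) × (1−0.08) = 0.245600
P(Agitation branch unavailable) [AND] = 0.13 × 0.36 = 0.046800
P(Chemical batch overheats) [OR] = 1 − (1−0.824572) × (1−0.245600) × (1−0.046800) = 0.873851
Rounded to 4 decimal places: P(Chemical batch overheats) ≈ 0.8739.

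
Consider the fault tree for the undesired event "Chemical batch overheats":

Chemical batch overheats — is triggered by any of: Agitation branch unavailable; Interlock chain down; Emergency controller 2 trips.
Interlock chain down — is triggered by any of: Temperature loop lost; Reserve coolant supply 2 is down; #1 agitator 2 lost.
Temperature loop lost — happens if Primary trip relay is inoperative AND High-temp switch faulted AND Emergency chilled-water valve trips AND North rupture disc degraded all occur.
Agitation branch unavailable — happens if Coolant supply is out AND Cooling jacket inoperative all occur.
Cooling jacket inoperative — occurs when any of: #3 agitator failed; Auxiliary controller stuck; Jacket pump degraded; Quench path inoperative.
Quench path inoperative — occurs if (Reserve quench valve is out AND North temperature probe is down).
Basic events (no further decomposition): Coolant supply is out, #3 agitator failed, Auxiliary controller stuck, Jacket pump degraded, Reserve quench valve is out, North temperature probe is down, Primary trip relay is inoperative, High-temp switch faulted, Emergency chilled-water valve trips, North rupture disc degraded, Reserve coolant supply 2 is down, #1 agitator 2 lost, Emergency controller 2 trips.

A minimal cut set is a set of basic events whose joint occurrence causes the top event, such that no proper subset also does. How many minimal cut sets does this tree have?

Quench path inoperative [AND]: one cut set from each child combined → 1 × 1 = 1 cut set(s).
Cooling jacket inoperative [OR]: union of children's cut sets → 4 cut set(s).
Agitation branch unavailable [AND]: one cut set from each child combined → 1 × 4 = 4 cut set(s).
Temperature loop lost [AND]: one cut set from each child combined → 1 × 1 × 1 × 1 = 1 cut set(s).
Interlock chain down [OR]: union of children's cut sets → 3 cut set(s).
Chemical batch overheats [OR]: union of children's cut sets → 8 cut set(s).
Minimal cut sets: {#3 agitator failed, Coolant supply is out}; {Auxiliary controller stuck, Coolant supply is out}; {Coolant supply is out, Jacket pump degraded}; {Coolant supply is out, North temperature probe is down, Reserve quench valve is out}; {Emergency chilled-water valve trips, High-temp switch faulted, North rupture disc degraded, Primary trip relay is inoperative}; {Reserve coolant supply 2 is down}; {#1 agitator 2 lost}; {Emergency controller 2 trips}.

8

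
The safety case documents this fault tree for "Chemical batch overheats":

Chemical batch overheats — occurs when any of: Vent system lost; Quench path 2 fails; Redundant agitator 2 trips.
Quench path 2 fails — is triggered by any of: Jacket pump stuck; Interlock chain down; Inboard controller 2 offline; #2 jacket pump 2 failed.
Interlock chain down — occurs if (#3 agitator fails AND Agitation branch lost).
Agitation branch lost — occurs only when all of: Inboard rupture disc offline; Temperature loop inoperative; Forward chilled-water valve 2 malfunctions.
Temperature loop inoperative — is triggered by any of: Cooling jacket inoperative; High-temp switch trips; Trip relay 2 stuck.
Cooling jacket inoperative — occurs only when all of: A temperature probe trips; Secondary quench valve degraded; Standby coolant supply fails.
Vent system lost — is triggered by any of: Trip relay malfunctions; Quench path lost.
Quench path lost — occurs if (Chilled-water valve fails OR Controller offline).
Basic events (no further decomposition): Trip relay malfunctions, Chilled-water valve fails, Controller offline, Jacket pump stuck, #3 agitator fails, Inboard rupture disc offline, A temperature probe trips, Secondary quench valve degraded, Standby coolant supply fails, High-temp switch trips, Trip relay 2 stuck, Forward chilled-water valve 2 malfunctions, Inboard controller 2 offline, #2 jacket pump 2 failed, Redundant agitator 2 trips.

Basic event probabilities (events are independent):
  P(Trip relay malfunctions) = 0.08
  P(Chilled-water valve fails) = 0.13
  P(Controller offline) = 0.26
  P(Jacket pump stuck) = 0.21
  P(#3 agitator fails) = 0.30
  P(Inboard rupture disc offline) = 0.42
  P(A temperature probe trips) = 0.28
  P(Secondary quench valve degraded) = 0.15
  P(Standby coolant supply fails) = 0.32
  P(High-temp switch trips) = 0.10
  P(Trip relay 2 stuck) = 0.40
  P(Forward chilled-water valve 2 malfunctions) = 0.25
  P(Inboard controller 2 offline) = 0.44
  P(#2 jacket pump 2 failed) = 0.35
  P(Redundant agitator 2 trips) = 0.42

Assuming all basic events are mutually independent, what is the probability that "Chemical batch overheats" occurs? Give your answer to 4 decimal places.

P(Quench path lost) [OR] = 1 − (1−0.13) × (1−0.26) = 0.356200
P(Vent system lost) [OR] = 1 − (1−0.08) × (1−0.356200) = 0.407704
P(Cooling jacket inoperative) [AND] = 0.28 × 0.15 × 0.32 = 0.013440
P(Temperature loop inoperative) [OR] = 1 − (1−0.013440) × (1−0.10) × (1−0.40) = 0.467258
P(Agitation branch lost) [AND] = 0.42 × 0.467258 × 0.25 = 0.049062
P(Interlock chain down) [AND] = 0.30 × 0.049062 = 0.014719
P(Quench path 2 fails) [OR] = 1 − (1−0.21) × (1−0.014719) × (1−0.44) × (1−0.35) = 0.716673
P(Chemical batch overheats) [OR] = 1 − (1−0.407704) × (1−0.716673) × (1−0.42) = 0.902668
Rounded to 4 decimal places: P(Chemical batch overheats) ≈ 0.9027.

0.9027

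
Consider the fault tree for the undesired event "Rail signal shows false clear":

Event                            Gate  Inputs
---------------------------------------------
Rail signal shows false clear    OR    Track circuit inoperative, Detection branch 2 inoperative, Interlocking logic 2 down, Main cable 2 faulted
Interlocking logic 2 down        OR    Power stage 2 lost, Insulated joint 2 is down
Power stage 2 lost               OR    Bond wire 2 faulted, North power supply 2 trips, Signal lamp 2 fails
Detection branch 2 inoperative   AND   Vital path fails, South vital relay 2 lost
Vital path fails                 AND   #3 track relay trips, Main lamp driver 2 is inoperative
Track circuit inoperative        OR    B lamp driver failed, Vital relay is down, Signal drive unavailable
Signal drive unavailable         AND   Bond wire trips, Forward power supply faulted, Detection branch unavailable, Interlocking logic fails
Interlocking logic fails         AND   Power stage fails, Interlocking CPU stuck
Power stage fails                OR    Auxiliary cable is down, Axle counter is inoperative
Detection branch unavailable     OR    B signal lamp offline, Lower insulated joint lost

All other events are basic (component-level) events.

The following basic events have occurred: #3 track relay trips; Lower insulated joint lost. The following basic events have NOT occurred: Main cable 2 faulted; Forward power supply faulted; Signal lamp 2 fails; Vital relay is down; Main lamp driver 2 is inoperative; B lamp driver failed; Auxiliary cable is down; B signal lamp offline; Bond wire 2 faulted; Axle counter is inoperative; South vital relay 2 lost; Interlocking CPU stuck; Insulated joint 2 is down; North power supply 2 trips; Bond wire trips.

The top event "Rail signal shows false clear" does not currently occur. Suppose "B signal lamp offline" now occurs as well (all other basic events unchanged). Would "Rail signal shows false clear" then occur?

Counterfactual: set "B signal lamp offline" to occurred.
Detection branch unavailable [OR]: B signal lamp offline=occurs, Lower insulated joint lost=occurs → at least one input occurs → occurs.
Power stage fails [OR]: Auxiliary cable is down=not, Axle counter is inoperative=not → no input occurs → does not occur.
Interlocking logic fails [AND]: Power stage fails=not, Interlocking CPU stuck=not → not all inputs occur → does not occur.
Signal drive unavailable [AND]: Bond wire trips=not, Forward power supply faulted=not, Detection branch unavailable=occurs, Interlocking logic fails=not → not all inputs occur → does not occur.
Track circuit inoperative [OR]: B lamp driver failed=not, Vital relay is down=not, Signal drive unavailable=not → no input occurs → does not occur.
Vital path fails [AND]: #3 track relay trips=occurs, Main lamp driver 2 is inoperative=not → not all inputs occur → does not occur.
Detection branch 2 inoperative [AND]: Vital path fails=not, South vital relay 2 lost=not → not all inputs occur → does not occur.
Power stage 2 lost [OR]: Bond wire 2 faulted=not, North power supply 2 trips=not, Signal lamp 2 fails=not → no input occurs → does not occur.
Interlocking logic 2 down [OR]: Power stage 2 lost=not, Insulated joint 2 is down=not → no input occurs → does not occur.
Rail signal shows false clear [OR]: Track circuit inoperative=not, Detection branch 2 inoperative=not, Interlocking logic 2 down=not, Main cable 2 faulted=not → no input occurs → does not occur.

No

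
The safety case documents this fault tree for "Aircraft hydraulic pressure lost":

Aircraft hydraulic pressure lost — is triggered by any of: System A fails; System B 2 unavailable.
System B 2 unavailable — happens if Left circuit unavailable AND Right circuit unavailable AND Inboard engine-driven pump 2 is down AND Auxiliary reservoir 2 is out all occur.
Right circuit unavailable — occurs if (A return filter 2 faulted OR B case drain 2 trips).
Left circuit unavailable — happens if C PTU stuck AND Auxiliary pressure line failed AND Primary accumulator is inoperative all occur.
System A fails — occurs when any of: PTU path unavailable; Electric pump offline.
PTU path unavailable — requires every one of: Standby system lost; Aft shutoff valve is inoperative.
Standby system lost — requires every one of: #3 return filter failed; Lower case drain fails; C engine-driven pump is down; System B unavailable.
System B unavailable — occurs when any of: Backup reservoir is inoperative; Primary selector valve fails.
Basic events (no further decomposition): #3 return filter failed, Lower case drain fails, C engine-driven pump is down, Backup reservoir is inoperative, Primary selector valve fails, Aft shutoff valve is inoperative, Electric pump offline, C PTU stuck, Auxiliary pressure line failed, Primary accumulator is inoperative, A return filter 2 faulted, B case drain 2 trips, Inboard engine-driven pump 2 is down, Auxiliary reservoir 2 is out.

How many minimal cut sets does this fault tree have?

5

System B unavailable [OR]: union of children's cut sets → 2 cut set(s).
Standby system lost [AND]: one cut set from each child combined → 1 × 1 × 1 × 2 = 2 cut set(s).
PTU path unavailable [AND]: one cut set from each child combined → 2 × 1 = 2 cut set(s).
System A fails [OR]: union of children's cut sets → 3 cut set(s).
Left circuit unavailable [AND]: one cut set from each child combined → 1 × 1 × 1 = 1 cut set(s).
Right circuit unavailable [OR]: union of children's cut sets → 2 cut set(s).
System B 2 unavailable [AND]: one cut set from each child combined → 1 × 2 × 1 × 1 = 2 cut set(s).
Aircraft hydraulic pressure lost [OR]: union of children's cut sets → 5 cut set(s).
Minimal cut sets: {#3 return filter failed, Aft shutoff valve is inoperative, Backup reservoir is inoperative, C engine-driven pump is down, Lower case drain fails}; {#3 return filter failed, Aft shutoff valve is inoperative, C engine-driven pump is down, Lower case drain fails, Primary selector valve fails}; {Electric pump offline}; {A return filter 2 faulted, Auxiliary pressure line failed, Auxiliary reservoir 2 is out, C PTU stuck, Inboard engine-driven pump 2 is down, Primary accumulator is inoperative}; {Auxiliary pressure line failed, Auxiliary reservoir 2 is out, B case drain 2 trips, C PTU stuck, Inboard engine-driven pump 2 is down, Primary accumulator is inoperative}.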